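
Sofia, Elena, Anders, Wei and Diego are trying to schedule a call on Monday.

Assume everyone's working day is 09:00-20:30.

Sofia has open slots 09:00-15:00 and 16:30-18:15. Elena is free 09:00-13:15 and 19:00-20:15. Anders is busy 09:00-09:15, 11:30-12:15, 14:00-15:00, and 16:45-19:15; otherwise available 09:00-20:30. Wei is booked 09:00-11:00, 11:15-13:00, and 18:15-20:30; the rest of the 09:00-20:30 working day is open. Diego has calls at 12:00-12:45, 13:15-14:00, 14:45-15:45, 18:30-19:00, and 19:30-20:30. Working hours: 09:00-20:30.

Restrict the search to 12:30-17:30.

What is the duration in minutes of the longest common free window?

Anders free within 09:00–20:30: 09:15–11:30, 12:15–14:00, 15:00–16:45, 19:15–20:30.
Wei free within 09:00–20:30: 11:00–11:15, 13:00–18:15.
Diego free within 09:00–20:30: 09:00–12:00, 12:45–13:15, 14:00–14:45, 15:45–18:30, 19:00–19:30.
Sofia ∩ Elena: 09:00–13:15.
Sofia ∩ Elena ∩ Anders: 09:15–11:30, 12:15–13:15.
Sofia ∩ Elena ∩ Anders ∩ Wei: 11:00–11:15, 13:00–13:15.
Sofia ∩ Elena ∩ Anders ∩ Wei ∩ Diego: 11:00–11:15, 13:00–13:15.
Restricted to 12:30–17:30: 13:00–13:15.
Single common window of 15 minutes.

15 minutes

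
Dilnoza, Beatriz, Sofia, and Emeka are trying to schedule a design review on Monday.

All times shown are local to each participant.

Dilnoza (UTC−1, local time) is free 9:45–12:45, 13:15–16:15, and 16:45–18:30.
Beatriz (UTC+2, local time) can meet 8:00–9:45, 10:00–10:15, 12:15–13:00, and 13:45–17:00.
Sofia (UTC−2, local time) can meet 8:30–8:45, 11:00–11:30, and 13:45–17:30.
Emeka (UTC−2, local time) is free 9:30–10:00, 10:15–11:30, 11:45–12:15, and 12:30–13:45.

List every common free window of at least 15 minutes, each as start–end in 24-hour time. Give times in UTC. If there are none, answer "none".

Dilnoza → UTC: 10:45–13:45, 14:15–17:15, 17:45–19:30.
Beatriz → UTC: 06:00–07:45, 08:00–08:15, 10:15–11:00, 11:45–15:00.
Sofia → UTC: 10:30–10:45, 13:00–13:30, 15:45–19:30.
Emeka → UTC: 11:30–12:00, 12:15–13:30, 13:45–14:15, 14:30–15:45.
Dilnoza ∩ Beatriz: 10:45–11:00, 11:45–13:45, 14:15–15:00.
Dilnoza ∩ Beatriz ∩ Sofia: 13:00–13:30.
Dilnoza ∩ Beatriz ∩ Sofia ∩ Emeka: 13:00–13:30.
Windows ≥ 15 min: 13:00–13:30.

13:00–13:30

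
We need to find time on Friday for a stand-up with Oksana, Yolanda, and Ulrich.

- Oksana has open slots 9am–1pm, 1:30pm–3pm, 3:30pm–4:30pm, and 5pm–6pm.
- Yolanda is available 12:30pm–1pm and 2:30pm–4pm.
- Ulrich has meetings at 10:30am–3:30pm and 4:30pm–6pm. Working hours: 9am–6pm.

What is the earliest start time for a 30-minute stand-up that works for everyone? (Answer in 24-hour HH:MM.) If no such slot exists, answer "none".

15:30

Ulrich free within 09:00–18:00: 09:00–10:30, 15:30–16:30.
Oksana ∩ Yolanda: 12:30–13:00, 14:30–15:00, 15:30–16:00.
Oksana ∩ Yolanda ∩ Ulrich: 15:30–16:00.
Windows ≥ 30 min: 15:30–16:00.
Earliest such window starts at 15:30.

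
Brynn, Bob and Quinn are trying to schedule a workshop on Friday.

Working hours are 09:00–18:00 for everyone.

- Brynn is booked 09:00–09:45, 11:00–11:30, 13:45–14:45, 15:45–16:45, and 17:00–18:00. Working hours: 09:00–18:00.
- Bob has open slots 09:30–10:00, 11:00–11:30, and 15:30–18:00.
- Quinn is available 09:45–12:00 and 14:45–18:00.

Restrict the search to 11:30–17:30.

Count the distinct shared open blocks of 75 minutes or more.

0

Brynn free within 09:00–18:00: 09:45–11:00, 11:30–13:45, 14:45–15:45, 16:45–17:00.
Brynn ∩ Bob: 09:45–10:00, 15:30–15:45, 16:45–17:00.
Brynn ∩ Bob ∩ Quinn: 09:45–10:00, 15:30–15:45, 16:45–17:00.
Restricted to 11:30–17:30: 15:30–15:45, 16:45–17:00.
Windows ≥ 75 min: (none).
That's 0 windows.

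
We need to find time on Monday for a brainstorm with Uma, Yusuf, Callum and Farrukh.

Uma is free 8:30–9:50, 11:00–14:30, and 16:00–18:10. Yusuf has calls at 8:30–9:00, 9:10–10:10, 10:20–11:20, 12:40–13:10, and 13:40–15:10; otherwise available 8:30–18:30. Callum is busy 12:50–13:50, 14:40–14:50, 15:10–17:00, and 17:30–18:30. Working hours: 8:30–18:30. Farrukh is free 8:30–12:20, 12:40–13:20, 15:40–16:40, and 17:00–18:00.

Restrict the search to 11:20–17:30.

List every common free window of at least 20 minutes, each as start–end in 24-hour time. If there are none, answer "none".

Yusuf free within 08:30–18:30: 09:00–09:10, 10:10–10:20, 11:20–12:40, 13:10–13:40, 15:10–18:30.
Callum free within 08:30–18:30: 08:30–12:50, 13:50–14:40, 14:50–15:10, 17:00–17:30.
Uma ∩ Yusuf: 09:00–09:10, 11:20–12:40, 13:10–13:40, 16:00–18:10.
Uma ∩ Yusuf ∩ Callum: 09:00–09:10, 11:20–12:40, 17:00–17:30.
Uma ∩ Yusuf ∩ Callum ∩ Farrukh: 09:00–09:10, 11:20–12:20, 17:00–17:30.
Restricted to 11:20–17:30: 11:20–12:20, 17:00–17:30.
Windows ≥ 20 min: 11:20–12:20, 17:00–17:30.

11:20–12:20, 17:00–17:30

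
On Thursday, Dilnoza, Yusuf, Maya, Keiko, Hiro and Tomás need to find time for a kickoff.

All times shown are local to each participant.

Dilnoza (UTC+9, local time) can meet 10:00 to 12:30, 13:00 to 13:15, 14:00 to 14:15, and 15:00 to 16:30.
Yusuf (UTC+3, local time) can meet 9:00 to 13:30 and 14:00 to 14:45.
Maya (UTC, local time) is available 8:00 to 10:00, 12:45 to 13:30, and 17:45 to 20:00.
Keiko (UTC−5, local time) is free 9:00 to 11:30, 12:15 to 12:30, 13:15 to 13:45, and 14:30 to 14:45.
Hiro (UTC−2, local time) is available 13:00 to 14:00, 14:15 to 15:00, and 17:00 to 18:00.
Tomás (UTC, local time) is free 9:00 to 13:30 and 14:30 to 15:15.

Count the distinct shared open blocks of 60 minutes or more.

0

Dilnoza → UTC: 01:00–03:30, 04:00–04:15, 05:00–05:15, 06:00–07:30.
Yusuf → UTC: 06:00–10:30, 11:00–11:45.
Maya → UTC: 08:00–10:00, 12:45–13:30, 17:45–20:00.
Keiko → UTC: 14:00–16:30, 17:15–17:30, 18:15–18:45, 19:30–19:45.
Hiro → UTC: 15:00–16:00, 16:15–17:00, 19:00–20:00.
Tomás → UTC: 09:00–13:30, 14:30–15:15.
Dilnoza ∩ Yusuf: 06:00–07:30.
Dilnoza ∩ Yusuf ∩ Maya: (none).
Dilnoza ∩ Yusuf ∩ Maya ∩ Keiko: (none).
Dilnoza ∩ Yusuf ∩ Maya ∩ Keiko ∩ Hiro: (none).
Dilnoza ∩ Yusuf ∩ Maya ∩ Keiko ∩ Hiro ∩ Tomás: (none).
Windows ≥ 60 min: (none).
That's 0 windows.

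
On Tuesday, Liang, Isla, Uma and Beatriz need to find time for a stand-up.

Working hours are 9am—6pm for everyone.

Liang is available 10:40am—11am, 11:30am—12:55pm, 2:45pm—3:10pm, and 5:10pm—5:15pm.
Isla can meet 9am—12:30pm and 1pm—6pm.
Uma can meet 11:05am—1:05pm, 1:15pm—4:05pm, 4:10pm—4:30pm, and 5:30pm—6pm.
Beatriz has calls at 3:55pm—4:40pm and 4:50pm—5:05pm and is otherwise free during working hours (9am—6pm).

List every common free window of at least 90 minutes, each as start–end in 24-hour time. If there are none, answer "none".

Beatriz free within 09:00–18:00: 09:00–15:55, 16:40–16:50, 17:05–18:00.
Liang ∩ Isla: 10:40–11:00, 11:30–12:30, 14:45–15:10, 17:10–17:15.
Liang ∩ Isla ∩ Uma: 11:30–12:30, 14:45–15:10.
Liang ∩ Isla ∩ Uma ∩ Beatriz: 11:30–12:30, 14:45–15:10.
Windows ≥ 90 min: (none).

none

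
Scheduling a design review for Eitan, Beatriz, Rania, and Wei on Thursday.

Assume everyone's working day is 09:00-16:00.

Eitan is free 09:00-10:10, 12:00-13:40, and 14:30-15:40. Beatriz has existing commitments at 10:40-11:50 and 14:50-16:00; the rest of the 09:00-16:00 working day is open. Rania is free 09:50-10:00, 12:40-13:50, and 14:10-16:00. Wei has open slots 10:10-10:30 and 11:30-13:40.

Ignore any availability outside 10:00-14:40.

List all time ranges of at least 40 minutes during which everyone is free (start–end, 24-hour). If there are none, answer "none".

12:40–13:40

Beatriz free within 09:00–16:00: 09:00–10:40, 11:50–14:50.
Eitan ∩ Beatriz: 09:00–10:10, 12:00–13:40, 14:30–14:50.
Eitan ∩ Beatriz ∩ Rania: 09:50–10:00, 12:40–13:40, 14:30–14:50.
Eitan ∩ Beatriz ∩ Rania ∩ Wei: 12:40–13:40.
Restricted to 10:00–14:40: 12:40–13:40.
Windows ≥ 40 min: 12:40–13:40.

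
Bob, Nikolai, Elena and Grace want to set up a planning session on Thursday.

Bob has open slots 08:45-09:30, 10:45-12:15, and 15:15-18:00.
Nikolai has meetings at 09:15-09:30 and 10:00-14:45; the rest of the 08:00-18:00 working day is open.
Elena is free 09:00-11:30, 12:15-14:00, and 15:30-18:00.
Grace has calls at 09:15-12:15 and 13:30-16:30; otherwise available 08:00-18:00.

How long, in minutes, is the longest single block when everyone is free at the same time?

90 minutes

Nikolai free within 08:00–18:00: 08:00–09:15, 09:30–10:00, 14:45–18:00.
Grace free within 08:00–18:00: 08:00–09:15, 12:15–13:30, 16:30–18:00.
Bob ∩ Nikolai: 08:45–09:15, 15:15–18:00.
Bob ∩ Nikolai ∩ Elena: 09:00–09:15, 15:30–18:00.
Bob ∩ Nikolai ∩ Elena ∩ Grace: 09:00–09:15, 16:30–18:00.
Common window lengths: 15, 90 min; longest is 90.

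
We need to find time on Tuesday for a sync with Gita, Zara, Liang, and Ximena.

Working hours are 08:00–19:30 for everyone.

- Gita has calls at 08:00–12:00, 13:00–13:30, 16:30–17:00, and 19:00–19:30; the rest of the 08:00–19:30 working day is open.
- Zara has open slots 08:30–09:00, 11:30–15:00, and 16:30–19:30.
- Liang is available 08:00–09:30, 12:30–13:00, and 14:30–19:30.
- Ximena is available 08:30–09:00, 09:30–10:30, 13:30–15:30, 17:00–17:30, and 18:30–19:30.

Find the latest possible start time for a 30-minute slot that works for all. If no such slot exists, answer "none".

18:30

Gita free within 08:00–19:30: 12:00–13:00, 13:30–16:30, 17:00–19:00.
Gita ∩ Zara: 12:00–13:00, 13:30–15:00, 17:00–19:00.
Gita ∩ Zara ∩ Liang: 12:30–13:00, 14:30–15:00, 17:00–19:00.
Gita ∩ Zara ∩ Liang ∩ Ximena: 14:30–15:00, 17:00–17:30, 18:30–19:00.
Windows ≥ 30 min: 14:30–15:00, 17:00–17:30, 18:30–19:00.
Latest start in the last window 18:30–19:00 is 19:00 − 30 min = 18:30.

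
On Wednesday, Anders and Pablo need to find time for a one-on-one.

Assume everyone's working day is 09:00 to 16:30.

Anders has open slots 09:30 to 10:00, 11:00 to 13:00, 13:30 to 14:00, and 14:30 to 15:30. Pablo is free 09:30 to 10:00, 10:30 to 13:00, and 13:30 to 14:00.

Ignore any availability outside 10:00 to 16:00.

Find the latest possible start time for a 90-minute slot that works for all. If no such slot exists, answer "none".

Anders ∩ Pablo: 09:30–10:00, 11:00–13:00, 13:30–14:00.
Restricted to 10:00–16:00: 11:00–13:00, 13:30–14:00.
Windows ≥ 90 min: 11:00–13:00.
Latest start in the last window 11:00–13:00 is 13:00 − 90 min = 11:30.

11:30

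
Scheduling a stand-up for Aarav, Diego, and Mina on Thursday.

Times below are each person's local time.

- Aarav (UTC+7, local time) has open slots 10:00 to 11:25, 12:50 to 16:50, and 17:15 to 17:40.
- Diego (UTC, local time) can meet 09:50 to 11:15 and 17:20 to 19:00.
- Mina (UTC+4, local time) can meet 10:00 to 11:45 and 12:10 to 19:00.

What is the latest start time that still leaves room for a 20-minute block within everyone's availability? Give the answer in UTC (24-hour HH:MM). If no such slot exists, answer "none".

10:20

Aarav → UTC: 03:00–04:25, 05:50–09:50, 10:15–10:40.
Diego → UTC: 09:50–11:15, 17:20–19:00.
Mina → UTC: 06:00–07:45, 08:10–15:00.
Aarav ∩ Diego: 10:15–10:40.
Aarav ∩ Diego ∩ Mina: 10:15–10:40.
Windows ≥ 20 min: 10:15–10:40.
Latest start in the last window 10:15–10:40 is 10:40 − 20 min = 10:20.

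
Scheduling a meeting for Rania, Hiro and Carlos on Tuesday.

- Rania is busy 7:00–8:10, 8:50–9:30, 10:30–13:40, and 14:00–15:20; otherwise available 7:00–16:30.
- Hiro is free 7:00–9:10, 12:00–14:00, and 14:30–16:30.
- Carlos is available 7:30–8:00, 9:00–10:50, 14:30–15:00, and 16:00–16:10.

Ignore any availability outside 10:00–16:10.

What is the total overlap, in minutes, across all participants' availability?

Rania free within 07:00–16:30: 08:10–08:50, 09:30–10:30, 13:40–14:00, 15:20–16:30.
Rania ∩ Hiro: 08:10–08:50, 13:40–14:00, 15:20–16:30.
Rania ∩ Hiro ∩ Carlos: 16:00–16:10.
Restricted to 10:00–16:10: 16:00–16:10.
Total common minutes: 10.

10 minutes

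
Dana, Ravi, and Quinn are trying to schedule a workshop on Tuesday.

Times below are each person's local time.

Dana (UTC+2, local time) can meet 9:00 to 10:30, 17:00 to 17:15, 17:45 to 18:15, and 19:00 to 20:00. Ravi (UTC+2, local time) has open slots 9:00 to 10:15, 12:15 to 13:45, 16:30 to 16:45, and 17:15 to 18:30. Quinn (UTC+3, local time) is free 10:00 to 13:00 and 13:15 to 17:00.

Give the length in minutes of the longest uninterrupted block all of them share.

75 minutes

Dana → UTC: 07:00–08:30, 15:00–15:15, 15:45–16:15, 17:00–18:00.
Ravi → UTC: 07:00–08:15, 10:15–11:45, 14:30–14:45, 15:15–16:30.
Quinn → UTC: 07:00–10:00, 10:15–14:00.
Dana ∩ Ravi: 07:00–08:15, 15:45–16:15.
Dana ∩ Ravi ∩ Quinn: 07:00–08:15.
Single common window of 75 minutes.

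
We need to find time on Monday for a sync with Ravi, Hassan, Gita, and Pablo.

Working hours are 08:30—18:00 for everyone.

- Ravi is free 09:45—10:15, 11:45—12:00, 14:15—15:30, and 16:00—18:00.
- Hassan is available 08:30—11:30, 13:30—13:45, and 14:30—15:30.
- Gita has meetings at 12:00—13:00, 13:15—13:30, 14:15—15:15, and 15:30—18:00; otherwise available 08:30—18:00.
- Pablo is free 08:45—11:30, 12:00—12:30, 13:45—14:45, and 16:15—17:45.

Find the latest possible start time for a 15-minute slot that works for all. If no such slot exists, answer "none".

10:00

Gita free within 08:30–18:00: 08:30–12:00, 13:00–13:15, 13:30–14:15, 15:15–15:30.
Ravi ∩ Hassan: 09:45–10:15, 14:30–15:30.
Ravi ∩ Hassan ∩ Gita: 09:45–10:15, 15:15–15:30.
Ravi ∩ Hassan ∩ Gita ∩ Pablo: 09:45–10:15.
Windows ≥ 15 min: 09:45–10:15.
Latest start in the last window 09:45–10:15 is 10:15 − 15 min = 10:00.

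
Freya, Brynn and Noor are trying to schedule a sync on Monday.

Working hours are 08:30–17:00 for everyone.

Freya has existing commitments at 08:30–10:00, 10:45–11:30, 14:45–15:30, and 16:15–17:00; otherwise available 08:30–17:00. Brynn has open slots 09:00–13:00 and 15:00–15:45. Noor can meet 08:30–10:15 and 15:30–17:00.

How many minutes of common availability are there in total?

30 minutes

Freya free within 08:30–17:00: 10:00–10:45, 11:30–14:45, 15:30–16:15.
Freya ∩ Brynn: 10:00–10:45, 11:30–13:00, 15:30–15:45.
Freya ∩ Brynn ∩ Noor: 10:00–10:15, 15:30–15:45.
Total common minutes: 15 + 15 = 30.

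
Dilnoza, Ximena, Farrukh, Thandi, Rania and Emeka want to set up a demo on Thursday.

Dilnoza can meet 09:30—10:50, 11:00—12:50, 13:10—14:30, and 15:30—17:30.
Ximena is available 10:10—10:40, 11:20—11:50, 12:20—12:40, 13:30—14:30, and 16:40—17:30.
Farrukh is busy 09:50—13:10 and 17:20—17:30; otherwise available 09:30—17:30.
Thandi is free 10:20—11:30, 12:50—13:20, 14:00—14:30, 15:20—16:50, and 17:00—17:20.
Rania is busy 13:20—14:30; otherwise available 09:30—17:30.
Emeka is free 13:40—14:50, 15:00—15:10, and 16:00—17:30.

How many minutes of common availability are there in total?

30 minutes

Farrukh free within 09:30–17:30: 09:30–09:50, 13:10–17:20.
Rania free within 09:30–17:30: 09:30–13:20, 14:30–17:30.
Dilnoza ∩ Ximena: 10:10–10:40, 11:20–11:50, 12:20–12:40, 13:30–14:30, 16:40–17:30.
Dilnoza ∩ Ximena ∩ Farrukh: 13:30–14:30, 16:40–17:20.
Dilnoza ∩ Ximena ∩ Farrukh ∩ Thandi: 14:00–14:30, 16:40–16:50, 17:00–17:20.
Dilnoza ∩ Ximena ∩ Farrukh ∩ Thandi ∩ Rania: 16:40–16:50, 17:00–17:20.
Dilnoza ∩ Ximena ∩ Farrukh ∩ Thandi ∩ Rania ∩ Emeka: 16:40–16:50, 17:00–17:20.
Total common minutes: 10 + 20 = 30.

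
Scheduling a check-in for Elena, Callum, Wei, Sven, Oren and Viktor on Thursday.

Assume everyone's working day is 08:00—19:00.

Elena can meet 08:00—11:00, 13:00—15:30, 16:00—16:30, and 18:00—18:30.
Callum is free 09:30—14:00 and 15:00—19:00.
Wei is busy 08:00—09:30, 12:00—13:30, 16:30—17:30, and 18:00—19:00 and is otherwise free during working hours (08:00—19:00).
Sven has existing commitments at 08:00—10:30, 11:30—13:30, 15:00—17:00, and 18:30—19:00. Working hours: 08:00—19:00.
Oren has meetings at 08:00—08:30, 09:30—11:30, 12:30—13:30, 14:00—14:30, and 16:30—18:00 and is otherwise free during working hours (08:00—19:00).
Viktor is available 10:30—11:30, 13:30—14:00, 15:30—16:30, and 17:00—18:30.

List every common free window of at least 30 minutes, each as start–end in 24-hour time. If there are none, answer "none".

Wei free within 08:00–19:00: 09:30–12:00, 13:30–16:30, 17:30–18:00.
Sven free within 08:00–19:00: 10:30–11:30, 13:30–15:00, 17:00–18:30.
Oren free within 08:00–19:00: 08:30–09:30, 11:30–12:30, 13:30–14:00, 14:30–16:30, 18:00–19:00.
Elena ∩ Callum: 09:30–11:00, 13:00–14:00, 15:00–15:30, 16:00–16:30, 18:00–18:30.
Elena ∩ Callum ∩ Wei: 09:30–11:00, 13:30–14:00, 15:00–15:30, 16:00–16:30.
Elena ∩ Callum ∩ Wei ∩ Sven: 10:30–11:00, 13:30–14:00.
Elena ∩ Callum ∩ Wei ∩ Sven ∩ Oren: 13:30–14:00.
Elena ∩ Callum ∩ Wei ∩ Sven ∩ Oren ∩ Viktor: 13:30–14:00.
Windows ≥ 30 min: 13:30–14:00.

13:30–14:00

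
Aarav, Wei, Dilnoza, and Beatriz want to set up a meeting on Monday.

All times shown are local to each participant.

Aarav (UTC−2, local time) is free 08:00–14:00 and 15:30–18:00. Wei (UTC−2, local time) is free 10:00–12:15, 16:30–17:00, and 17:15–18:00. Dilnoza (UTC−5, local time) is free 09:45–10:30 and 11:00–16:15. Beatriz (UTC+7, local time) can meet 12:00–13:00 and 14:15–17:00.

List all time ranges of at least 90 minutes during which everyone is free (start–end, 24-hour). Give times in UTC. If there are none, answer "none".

Aarav → UTC: 10:00–16:00, 17:30–20:00.
Wei → UTC: 12:00–14:15, 18:30–19:00, 19:15–20:00.
Dilnoza → UTC: 14:45–15:30, 16:00–21:15.
Beatriz → UTC: 05:00–06:00, 07:15–10:00.
Aarav ∩ Wei: 12:00–14:15, 18:30–19:00, 19:15–20:00.
Aarav ∩ Wei ∩ Dilnoza: 18:30–19:00, 19:15–20:00.
Aarav ∩ Wei ∩ Dilnoza ∩ Beatriz: (none).
Windows ≥ 90 min: (none).

none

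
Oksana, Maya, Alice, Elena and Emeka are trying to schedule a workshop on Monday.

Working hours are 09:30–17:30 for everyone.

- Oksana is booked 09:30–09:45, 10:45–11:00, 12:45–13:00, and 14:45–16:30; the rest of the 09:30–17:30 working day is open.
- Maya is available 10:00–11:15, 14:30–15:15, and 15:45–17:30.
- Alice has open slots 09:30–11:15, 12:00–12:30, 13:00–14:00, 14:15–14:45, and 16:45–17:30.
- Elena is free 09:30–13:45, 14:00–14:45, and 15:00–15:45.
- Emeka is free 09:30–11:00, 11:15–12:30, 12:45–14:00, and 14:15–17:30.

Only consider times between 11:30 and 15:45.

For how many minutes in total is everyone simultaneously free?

15 minutes

Oksana free within 09:30–17:30: 09:45–10:45, 11:00–12:45, 13:00–14:45, 16:30–17:30.
Oksana ∩ Maya: 10:00–10:45, 11:00–11:15, 14:30–14:45, 16:30–17:30.
Oksana ∩ Maya ∩ Alice: 10:00–10:45, 11:00–11:15, 14:30–14:45, 16:45–17:30.
Oksana ∩ Maya ∩ Alice ∩ Elena: 10:00–10:45, 11:00–11:15, 14:30–14:45.
Oksana ∩ Maya ∩ Alice ∩ Elena ∩ Emeka: 10:00–10:45, 14:30–14:45.
Restricted to 11:30–15:45: 14:30–14:45.
Total common minutes: 15.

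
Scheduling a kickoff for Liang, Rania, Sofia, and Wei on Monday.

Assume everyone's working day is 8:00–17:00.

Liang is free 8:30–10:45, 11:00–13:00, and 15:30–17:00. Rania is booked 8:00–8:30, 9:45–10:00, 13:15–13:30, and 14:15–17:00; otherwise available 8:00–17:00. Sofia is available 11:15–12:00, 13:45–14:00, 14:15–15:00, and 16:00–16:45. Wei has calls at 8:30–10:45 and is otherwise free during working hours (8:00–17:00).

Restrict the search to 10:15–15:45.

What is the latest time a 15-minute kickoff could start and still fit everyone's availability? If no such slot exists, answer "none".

Rania free within 08:00–17:00: 08:30–09:45, 10:00–13:15, 13:30–14:15.
Wei free within 08:00–17:00: 08:00–08:30, 10:45–17:00.
Liang ∩ Rania: 08:30–09:45, 10:00–10:45, 11:00–13:00.
Liang ∩ Rania ∩ Sofia: 11:15–12:00.
Liang ∩ Rania ∩ Sofia ∩ Wei: 11:15–12:00.
Restricted to 10:15–15:45: 11:15–12:00.
Windows ≥ 15 min: 11:15–12:00.
Latest start in the last window 11:15–12:00 is 12:00 − 15 min = 11:45.

11:45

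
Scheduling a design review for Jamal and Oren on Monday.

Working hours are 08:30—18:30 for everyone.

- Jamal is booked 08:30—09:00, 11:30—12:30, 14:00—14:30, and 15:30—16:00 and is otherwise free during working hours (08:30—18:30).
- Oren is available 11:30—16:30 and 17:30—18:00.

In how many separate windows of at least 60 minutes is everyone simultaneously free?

2

Jamal free within 08:30–18:30: 09:00–11:30, 12:30–14:00, 14:30–15:30, 16:00–18:30.
Jamal ∩ Oren: 12:30–14:00, 14:30–15:30, 16:00–16:30, 17:30–18:00.
Windows ≥ 60 min: 12:30–14:00, 14:30–15:30.
That's 2 windows.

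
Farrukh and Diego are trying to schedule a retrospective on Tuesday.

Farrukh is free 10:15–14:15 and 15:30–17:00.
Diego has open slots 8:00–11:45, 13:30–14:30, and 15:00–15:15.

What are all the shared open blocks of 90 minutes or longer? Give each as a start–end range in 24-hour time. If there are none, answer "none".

Farrukh ∩ Diego: 10:15–11:45, 13:30–14:15.
Windows ≥ 90 min: 10:15–11:45.

10:15–11:45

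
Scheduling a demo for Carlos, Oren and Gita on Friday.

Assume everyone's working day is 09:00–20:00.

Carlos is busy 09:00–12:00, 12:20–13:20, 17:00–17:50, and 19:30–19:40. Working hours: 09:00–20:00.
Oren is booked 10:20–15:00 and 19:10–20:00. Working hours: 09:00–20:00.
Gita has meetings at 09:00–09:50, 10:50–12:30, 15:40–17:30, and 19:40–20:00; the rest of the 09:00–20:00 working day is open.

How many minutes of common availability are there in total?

120 minutes

Carlos free within 09:00–20:00: 12:00–12:20, 13:20–17:00, 17:50–19:30, 19:40–20:00.
Oren free within 09:00–20:00: 09:00–10:20, 15:00–19:10.
Gita free within 09:00–20:00: 09:50–10:50, 12:30–15:40, 17:30–19:40.
Carlos ∩ Oren: 15:00–17:00, 17:50–19:10.
Carlos ∩ Oren ∩ Gita: 15:00–15:40, 17:50–19:10.
Total common minutes: 40 + 80 = 120.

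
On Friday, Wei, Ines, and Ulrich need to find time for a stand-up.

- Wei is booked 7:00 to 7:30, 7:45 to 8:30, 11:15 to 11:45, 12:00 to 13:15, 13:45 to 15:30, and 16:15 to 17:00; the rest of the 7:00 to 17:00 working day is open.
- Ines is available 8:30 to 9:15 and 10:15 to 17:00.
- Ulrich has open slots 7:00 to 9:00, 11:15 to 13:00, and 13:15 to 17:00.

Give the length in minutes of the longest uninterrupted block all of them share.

45 minutes

Wei free within 07:00–17:00: 07:30–07:45, 08:30–11:15, 11:45–12:00, 13:15–13:45, 15:30–16:15.
Wei ∩ Ines: 08:30–09:15, 10:15–11:15, 11:45–12:00, 13:15–13:45, 15:30–16:15.
Wei ∩ Ines ∩ Ulrich: 08:30–09:00, 11:45–12:00, 13:15–13:45, 15:30–16:15.
Common window lengths: 30, 15, 30, 45 min; longest is 45.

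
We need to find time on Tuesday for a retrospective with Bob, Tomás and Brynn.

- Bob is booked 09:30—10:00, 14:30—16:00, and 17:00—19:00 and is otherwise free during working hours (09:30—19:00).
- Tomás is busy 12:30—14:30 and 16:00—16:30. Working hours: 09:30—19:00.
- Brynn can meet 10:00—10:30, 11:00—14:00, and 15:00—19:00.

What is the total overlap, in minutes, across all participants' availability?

Bob free within 09:30–19:00: 10:00–14:30, 16:00–17:00.
Tomás free within 09:30–19:00: 09:30–12:30, 14:30–16:00, 16:30–19:00.
Bob ∩ Tomás: 10:00–12:30, 16:30–17:00.
Bob ∩ Tomás ∩ Brynn: 10:00–10:30, 11:00–12:30, 16:30–17:00.
Total common minutes: 30 + 90 + 30 = 150.

150 minutes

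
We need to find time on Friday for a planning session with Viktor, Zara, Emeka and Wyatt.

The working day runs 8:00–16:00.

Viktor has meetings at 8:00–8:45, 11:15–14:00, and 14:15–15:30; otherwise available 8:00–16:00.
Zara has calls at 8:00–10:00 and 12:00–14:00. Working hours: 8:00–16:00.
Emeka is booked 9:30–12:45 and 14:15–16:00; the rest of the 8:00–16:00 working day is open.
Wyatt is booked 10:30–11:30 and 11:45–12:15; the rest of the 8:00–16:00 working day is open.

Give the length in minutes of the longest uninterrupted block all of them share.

15 minutes

Viktor free within 08:00–16:00: 08:45–11:15, 14:00–14:15, 15:30–16:00.
Zara free within 08:00–16:00: 10:00–12:00, 14:00–16:00.
Emeka free within 08:00–16:00: 08:00–09:30, 12:45–14:15.
Wyatt free within 08:00–16:00: 08:00–10:30, 11:30–11:45, 12:15–16:00.
Viktor ∩ Zara: 10:00–11:15, 14:00–14:15, 15:30–16:00.
Viktor ∩ Zara ∩ Emeka: 14:00–14:15.
Viktor ∩ Zara ∩ Emeka ∩ Wyatt: 14:00–14:15.
Single common window of 15 minutes.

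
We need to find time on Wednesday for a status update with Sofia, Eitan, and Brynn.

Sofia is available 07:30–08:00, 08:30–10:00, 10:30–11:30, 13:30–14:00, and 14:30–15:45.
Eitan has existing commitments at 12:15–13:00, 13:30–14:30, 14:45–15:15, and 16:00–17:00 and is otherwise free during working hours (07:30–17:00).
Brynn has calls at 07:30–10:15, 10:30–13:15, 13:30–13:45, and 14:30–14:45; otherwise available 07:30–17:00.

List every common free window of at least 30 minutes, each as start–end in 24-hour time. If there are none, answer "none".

15:15–15:45

Eitan free within 07:30–17:00: 07:30–12:15, 13:00–13:30, 14:30–14:45, 15:15–16:00.
Brynn free within 07:30–17:00: 10:15–10:30, 13:15–13:30, 13:45–14:30, 14:45–17:00.
Sofia ∩ Eitan: 07:30–08:00, 08:30–10:00, 10:30–11:30, 14:30–14:45, 15:15–15:45.
Sofia ∩ Eitan ∩ Brynn: 15:15–15:45.
Windows ≥ 30 min: 15:15–15:45.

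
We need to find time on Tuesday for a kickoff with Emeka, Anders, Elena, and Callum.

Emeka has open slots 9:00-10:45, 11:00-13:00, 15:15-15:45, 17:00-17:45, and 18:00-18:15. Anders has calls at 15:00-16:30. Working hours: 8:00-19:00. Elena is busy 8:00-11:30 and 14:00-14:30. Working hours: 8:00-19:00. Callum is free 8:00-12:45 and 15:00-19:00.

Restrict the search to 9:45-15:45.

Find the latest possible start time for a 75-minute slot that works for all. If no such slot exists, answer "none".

11:30

Anders free within 08:00–19:00: 08:00–15:00, 16:30–19:00.
Elena free within 08:00–19:00: 11:30–14:00, 14:30–19:00.
Emeka ∩ Anders: 09:00–10:45, 11:00–13:00, 17:00–17:45, 18:00–18:15.
Emeka ∩ Anders ∩ Elena: 11:30–13:00, 17:00–17:45, 18:00–18:15.
Emeka ∩ Anders ∩ Elena ∩ Callum: 11:30–12:45, 17:00–17:45, 18:00–18:15.
Restricted to 09:45–15:45: 11:30–12:45.
Windows ≥ 75 min: 11:30–12:45.
Latest start in the last window 11:30–12:45 is 12:45 − 75 min = 11:30.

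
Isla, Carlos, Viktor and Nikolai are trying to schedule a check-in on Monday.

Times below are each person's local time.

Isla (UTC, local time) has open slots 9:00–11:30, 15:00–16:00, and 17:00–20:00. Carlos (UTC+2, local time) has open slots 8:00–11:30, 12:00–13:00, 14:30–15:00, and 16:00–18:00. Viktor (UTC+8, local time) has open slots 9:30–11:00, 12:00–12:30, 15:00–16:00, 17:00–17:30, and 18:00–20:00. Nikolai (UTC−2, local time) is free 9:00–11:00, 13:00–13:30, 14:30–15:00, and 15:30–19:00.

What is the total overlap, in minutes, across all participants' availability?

Isla → UTC: 09:00–11:30, 15:00–16:00, 17:00–20:00.
Carlos → UTC: 06:00–09:30, 10:00–11:00, 12:30–13:00, 14:00–16:00.
Viktor → UTC: 01:30–03:00, 04:00–04:30, 07:00–08:00, 09:00–09:30, 10:00–12:00.
Nikolai → UTC: 11:00–13:00, 15:00–15:30, 16:30–17:00, 17:30–21:00.
Isla ∩ Carlos: 09:00–09:30, 10:00–11:00, 15:00–16:00.
Isla ∩ Carlos ∩ Viktor: 09:00–09:30, 10:00–11:00.
Isla ∩ Carlos ∩ Viktor ∩ Nikolai: (none).
Total common minutes: 0.

0 minutes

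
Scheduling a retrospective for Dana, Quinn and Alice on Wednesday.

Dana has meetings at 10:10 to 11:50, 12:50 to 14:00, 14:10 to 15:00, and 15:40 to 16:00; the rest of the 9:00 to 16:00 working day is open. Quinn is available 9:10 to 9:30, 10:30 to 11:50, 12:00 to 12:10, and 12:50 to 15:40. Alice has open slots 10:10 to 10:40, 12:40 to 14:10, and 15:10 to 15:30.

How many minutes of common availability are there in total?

30 minutes

Dana free within 09:00–16:00: 09:00–10:10, 11:50–12:50, 14:00–14:10, 15:00–15:40.
Dana ∩ Quinn: 09:10–09:30, 12:00–12:10, 14:00–14:10, 15:00–15:40.
Dana ∩ Quinn ∩ Alice: 14:00–14:10, 15:10–15:30.
Total common minutes: 10 + 20 = 30.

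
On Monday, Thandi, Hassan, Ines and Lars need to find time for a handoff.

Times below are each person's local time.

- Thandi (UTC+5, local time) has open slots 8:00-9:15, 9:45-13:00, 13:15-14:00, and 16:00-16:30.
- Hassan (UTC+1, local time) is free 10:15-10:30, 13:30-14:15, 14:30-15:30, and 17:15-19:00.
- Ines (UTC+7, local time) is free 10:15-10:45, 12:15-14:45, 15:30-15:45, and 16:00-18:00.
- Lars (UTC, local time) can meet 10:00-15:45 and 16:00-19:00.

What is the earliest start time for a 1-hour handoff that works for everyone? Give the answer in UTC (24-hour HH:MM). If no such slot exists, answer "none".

none

Thandi → UTC: 03:00–04:15, 04:45–08:00, 08:15–09:00, 11:00–11:30.
Hassan → UTC: 09:15–09:30, 12:30–13:15, 13:30–14:30, 16:15–18:00.
Ines → UTC: 03:15–03:45, 05:15–07:45, 08:30–08:45, 09:00–11:00.
Lars → UTC: 10:00–15:45, 16:00–19:00.
Thandi ∩ Hassan: (none).
Thandi ∩ Hassan ∩ Ines: (none).
Thandi ∩ Hassan ∩ Ines ∩ Lars: (none).
Windows ≥ 60 min: (none).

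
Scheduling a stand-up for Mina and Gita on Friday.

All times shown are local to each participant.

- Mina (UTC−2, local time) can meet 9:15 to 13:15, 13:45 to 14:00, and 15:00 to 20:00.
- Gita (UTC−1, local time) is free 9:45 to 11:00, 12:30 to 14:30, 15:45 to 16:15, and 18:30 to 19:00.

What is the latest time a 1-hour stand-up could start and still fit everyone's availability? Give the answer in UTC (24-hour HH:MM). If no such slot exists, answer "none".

Mina → UTC: 11:15–15:15, 15:45–16:00, 17:00–22:00.
Gita → UTC: 10:45–12:00, 13:30–15:30, 16:45–17:15, 19:30–20:00.
Mina ∩ Gita: 11:15–12:00, 13:30–15:15, 17:00–17:15, 19:30–20:00.
Windows ≥ 60 min: 13:30–15:15.
Latest start in the last window 13:30–15:15 is 15:15 − 60 min = 14:15.

14:15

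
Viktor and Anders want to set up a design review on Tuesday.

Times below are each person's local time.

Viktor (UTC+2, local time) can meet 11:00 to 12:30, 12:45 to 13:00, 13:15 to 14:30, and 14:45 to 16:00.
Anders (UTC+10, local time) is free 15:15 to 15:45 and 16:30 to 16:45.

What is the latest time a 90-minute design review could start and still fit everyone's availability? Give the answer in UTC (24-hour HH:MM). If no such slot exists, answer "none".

none

Viktor → UTC: 09:00–10:30, 10:45–11:00, 11:15–12:30, 12:45–14:00.
Anders → UTC: 05:15–05:45, 06:30–06:45.
Viktor ∩ Anders: (none).
Windows ≥ 90 min: (none).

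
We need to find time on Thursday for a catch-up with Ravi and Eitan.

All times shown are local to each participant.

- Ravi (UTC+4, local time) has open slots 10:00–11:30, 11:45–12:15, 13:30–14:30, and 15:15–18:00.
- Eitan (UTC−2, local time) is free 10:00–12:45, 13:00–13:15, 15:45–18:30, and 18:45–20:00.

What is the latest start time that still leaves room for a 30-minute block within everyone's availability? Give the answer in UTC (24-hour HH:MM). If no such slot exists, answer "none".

Ravi → UTC: 06:00–07:30, 07:45–08:15, 09:30–10:30, 11:15–14:00.
Eitan → UTC: 12:00–14:45, 15:00–15:15, 17:45–20:30, 20:45–22:00.
Ravi ∩ Eitan: 12:00–14:00.
Windows ≥ 30 min: 12:00–14:00.
Latest start in the last window 12:00–14:00 is 14:00 − 30 min = 13:30.

13:30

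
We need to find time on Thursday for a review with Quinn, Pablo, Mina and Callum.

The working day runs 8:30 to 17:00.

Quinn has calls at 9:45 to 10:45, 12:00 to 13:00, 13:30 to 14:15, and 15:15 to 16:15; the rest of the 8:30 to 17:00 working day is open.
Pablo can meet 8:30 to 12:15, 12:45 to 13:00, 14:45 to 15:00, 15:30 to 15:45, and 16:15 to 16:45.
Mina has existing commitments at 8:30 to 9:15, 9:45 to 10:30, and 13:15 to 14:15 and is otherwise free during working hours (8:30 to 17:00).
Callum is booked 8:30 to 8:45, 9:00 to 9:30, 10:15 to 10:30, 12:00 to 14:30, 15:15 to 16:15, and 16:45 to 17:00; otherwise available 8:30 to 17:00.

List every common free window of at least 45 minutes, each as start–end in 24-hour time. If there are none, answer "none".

10:45–12:00

Quinn free within 08:30–17:00: 08:30–09:45, 10:45–12:00, 13:00–13:30, 14:15–15:15, 16:15–17:00.
Mina free within 08:30–17:00: 09:15–09:45, 10:30–13:15, 14:15–17:00.
Callum free within 08:30–17:00: 08:45–09:00, 09:30–10:15, 10:30–12:00, 14:30–15:15, 16:15–16:45.
Quinn ∩ Pablo: 08:30–09:45, 10:45–12:00, 14:45–15:00, 16:15–16:45.
Quinn ∩ Pablo ∩ Mina: 09:15–09:45, 10:45–12:00, 14:45–15:00, 16:15–16:45.
Quinn ∩ Pablo ∩ Mina ∩ Callum: 09:30–09:45, 10:45–12:00, 14:45–15:00, 16:15–16:45.
Windows ≥ 45 min: 10:45–12:00.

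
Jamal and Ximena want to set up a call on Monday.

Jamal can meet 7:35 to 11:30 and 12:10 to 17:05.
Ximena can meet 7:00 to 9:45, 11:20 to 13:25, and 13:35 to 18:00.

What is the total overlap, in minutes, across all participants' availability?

Jamal ∩ Ximena: 07:35–09:45, 11:20–11:30, 12:10–13:25, 13:35–17:05.
Total common minutes: 130 + 10 + 75 + 210 = 425.

425 minutes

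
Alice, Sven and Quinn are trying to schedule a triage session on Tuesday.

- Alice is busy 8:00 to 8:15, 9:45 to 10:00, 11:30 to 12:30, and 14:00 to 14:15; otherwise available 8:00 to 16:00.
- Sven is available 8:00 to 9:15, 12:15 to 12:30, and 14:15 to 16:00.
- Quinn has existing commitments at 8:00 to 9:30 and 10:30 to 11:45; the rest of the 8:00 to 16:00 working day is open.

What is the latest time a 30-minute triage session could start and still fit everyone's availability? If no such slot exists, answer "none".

Alice free within 08:00–16:00: 08:15–09:45, 10:00–11:30, 12:30–14:00, 14:15–16:00.
Quinn free within 08:00–16:00: 09:30–10:30, 11:45–16:00.
Alice ∩ Sven: 08:15–09:15, 14:15–16:00.
Alice ∩ Sven ∩ Quinn: 14:15–16:00.
Windows ≥ 30 min: 14:15–16:00.
Latest start in the last window 14:15–16:00 is 16:00 − 30 min = 15:30.

15:30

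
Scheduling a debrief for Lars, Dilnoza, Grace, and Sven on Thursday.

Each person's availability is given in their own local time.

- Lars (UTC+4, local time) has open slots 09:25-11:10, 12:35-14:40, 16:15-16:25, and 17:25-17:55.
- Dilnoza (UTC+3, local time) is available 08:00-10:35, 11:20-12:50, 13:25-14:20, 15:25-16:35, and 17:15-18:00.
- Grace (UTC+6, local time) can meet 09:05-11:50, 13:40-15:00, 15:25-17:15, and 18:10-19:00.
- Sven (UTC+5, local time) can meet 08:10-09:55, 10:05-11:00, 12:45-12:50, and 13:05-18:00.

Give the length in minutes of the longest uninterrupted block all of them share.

Lars → UTC: 05:25–07:10, 08:35–10:40, 12:15–12:25, 13:25–13:55.
Dilnoza → UTC: 05:00–07:35, 08:20–09:50, 10:25–11:20, 12:25–13:35, 14:15–15:00.
Grace → UTC: 03:05–05:50, 07:40–09:00, 09:25–11:15, 12:10–13:00.
Sven → UTC: 03:10–04:55, 05:05–06:00, 07:45–07:50, 08:05–13:00.
Lars ∩ Dilnoza: 05:25–07:10, 08:35–09:50, 10:25–10:40, 13:25–13:35.
Lars ∩ Dilnoza ∩ Grace: 05:25–05:50, 08:35–09:00, 09:25–09:50, 10:25–10:40.
Lars ∩ Dilnoza ∩ Grace ∩ Sven: 05:25–05:50, 08:35–09:00, 09:25–09:50, 10:25–10:40.
Common window lengths: 25, 25, 25, 15 min; longest is 25.

25 minutes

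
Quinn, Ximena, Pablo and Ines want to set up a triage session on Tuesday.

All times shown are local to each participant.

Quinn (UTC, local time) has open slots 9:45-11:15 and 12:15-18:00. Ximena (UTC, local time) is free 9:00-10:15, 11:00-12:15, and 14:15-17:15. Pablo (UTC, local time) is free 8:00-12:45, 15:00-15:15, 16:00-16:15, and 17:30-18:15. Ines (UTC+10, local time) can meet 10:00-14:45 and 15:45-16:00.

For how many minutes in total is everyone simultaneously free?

0 minutes

Quinn → UTC: 09:45–11:15, 12:15–18:00.
Ximena → UTC: 09:00–10:15, 11:00–12:15, 14:15–17:15.
Pablo → UTC: 08:00–12:45, 15:00–15:15, 16:00–16:15, 17:30–18:15.
Ines → UTC: 00:00–04:45, 05:45–06:00.
Quinn ∩ Ximena: 09:45–10:15, 11:00–11:15, 14:15–17:15.
Quinn ∩ Ximena ∩ Pablo: 09:45–10:15, 11:00–11:15, 15:00–15:15, 16:00–16:15.
Quinn ∩ Ximena ∩ Pablo ∩ Ines: (none).
Total common minutes: 0.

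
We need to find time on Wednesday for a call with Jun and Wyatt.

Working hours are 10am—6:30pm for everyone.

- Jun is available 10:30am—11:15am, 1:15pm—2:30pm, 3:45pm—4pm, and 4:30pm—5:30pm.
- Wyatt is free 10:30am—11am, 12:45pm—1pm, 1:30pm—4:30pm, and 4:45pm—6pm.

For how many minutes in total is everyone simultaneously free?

Jun ∩ Wyatt: 10:30–11:00, 13:30–14:30, 15:45–16:00, 16:45–17:30.
Total common minutes: 30 + 60 + 15 + 45 = 150.

150 minutes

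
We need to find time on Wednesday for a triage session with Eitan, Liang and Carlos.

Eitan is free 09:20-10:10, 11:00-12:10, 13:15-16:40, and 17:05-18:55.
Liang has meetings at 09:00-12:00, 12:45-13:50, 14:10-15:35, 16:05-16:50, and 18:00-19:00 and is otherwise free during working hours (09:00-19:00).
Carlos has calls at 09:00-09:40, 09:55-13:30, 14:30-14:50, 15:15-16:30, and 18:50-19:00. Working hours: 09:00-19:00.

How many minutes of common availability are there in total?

Liang free within 09:00–19:00: 12:00–12:45, 13:50–14:10, 15:35–16:05, 16:50–18:00.
Carlos free within 09:00–19:00: 09:40–09:55, 13:30–14:30, 14:50–15:15, 16:30–18:50.
Eitan ∩ Liang: 12:00–12:10, 13:50–14:10, 15:35–16:05, 17:05–18:00.
Eitan ∩ Liang ∩ Carlos: 13:50–14:10, 17:05–18:00.
Total common minutes: 20 + 55 = 75.

75 minutes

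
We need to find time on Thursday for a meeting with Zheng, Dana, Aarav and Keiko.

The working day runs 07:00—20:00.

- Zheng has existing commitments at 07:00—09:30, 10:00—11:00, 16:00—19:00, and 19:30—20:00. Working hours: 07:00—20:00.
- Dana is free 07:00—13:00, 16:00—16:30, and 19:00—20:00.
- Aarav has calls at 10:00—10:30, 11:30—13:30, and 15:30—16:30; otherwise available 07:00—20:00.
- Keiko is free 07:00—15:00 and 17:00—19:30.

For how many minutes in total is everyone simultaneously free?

90 minutes

Zheng free within 07:00–20:00: 09:30–10:00, 11:00–16:00, 19:00–19:30.
Aarav free within 07:00–20:00: 07:00–10:00, 10:30–11:30, 13:30–15:30, 16:30–20:00.
Zheng ∩ Dana: 09:30–10:00, 11:00–13:00, 19:00–19:30.
Zheng ∩ Dana ∩ Aarav: 09:30–10:00, 11:00–11:30, 19:00–19:30.
Zheng ∩ Dana ∩ Aarav ∩ Keiko: 09:30–10:00, 11:00–11:30, 19:00–19:30.
Total common minutes: 30 + 30 + 30 = 90.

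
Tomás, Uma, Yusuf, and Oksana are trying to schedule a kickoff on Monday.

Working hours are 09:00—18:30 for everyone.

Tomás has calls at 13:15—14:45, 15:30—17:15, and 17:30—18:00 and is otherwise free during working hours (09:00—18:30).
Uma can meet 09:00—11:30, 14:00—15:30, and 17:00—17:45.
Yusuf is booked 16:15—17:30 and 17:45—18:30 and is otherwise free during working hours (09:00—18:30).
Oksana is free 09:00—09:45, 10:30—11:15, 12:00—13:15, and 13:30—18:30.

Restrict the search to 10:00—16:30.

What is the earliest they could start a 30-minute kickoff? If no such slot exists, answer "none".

Tomás free within 09:00–18:30: 09:00–13:15, 14:45–15:30, 17:15–17:30, 18:00–18:30.
Yusuf free within 09:00–18:30: 09:00–16:15, 17:30–17:45.
Tomás ∩ Uma: 09:00–11:30, 14:45–15:30, 17:15–17:30.
Tomás ∩ Uma ∩ Yusuf: 09:00–11:30, 14:45–15:30.
Tomás ∩ Uma ∩ Yusuf ∩ Oksana: 09:00–09:45, 10:30–11:15, 14:45–15:30.
Restricted to 10:00–16:30: 10:30–11:15, 14:45–15:30.
Windows ≥ 30 min: 10:30–11:15, 14:45–15:30.
Earliest such window starts at 10:30.

10:30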